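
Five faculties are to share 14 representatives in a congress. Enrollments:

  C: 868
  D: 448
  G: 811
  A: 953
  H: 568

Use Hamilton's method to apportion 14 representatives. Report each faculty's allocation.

C: 3; D: 2; G: 3; A: 4; H: 2

Total 3648; standard divisor 3648/14 ≈ 260.571.
Standard quotas: C 3.331, D 1.719, G 3.112, A 3.657, H 2.180.
Lower quotas: C 3, D 1, G 3, A 3, H 2 (sum 12, leaving 2 seats).
Remainders in descending order: D 0.719, A 0.657, C 0.331, H 0.180, G 0.112.
Largest remainders: D, A receive the extra seats.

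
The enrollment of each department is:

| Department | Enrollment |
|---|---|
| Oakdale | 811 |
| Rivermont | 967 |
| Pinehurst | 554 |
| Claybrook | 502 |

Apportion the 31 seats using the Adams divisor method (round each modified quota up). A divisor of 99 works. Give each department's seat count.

Oakdale 9, Rivermont 10, Pinehurst 6, Claybrook 6

With modified divisor 99: modified quotas Oakdale 8.192, Rivermont 9.768, Pinehurst 5.596, Claybrook 5.071.
Rounding up: Oakdale 9, Rivermont 10, Pinehurst 6, Claybrook 6 (total 31).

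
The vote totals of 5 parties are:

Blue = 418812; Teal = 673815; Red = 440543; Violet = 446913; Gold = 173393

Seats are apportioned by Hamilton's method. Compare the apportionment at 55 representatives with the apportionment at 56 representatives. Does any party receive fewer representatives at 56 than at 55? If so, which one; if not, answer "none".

At 55 seats: Blue 11, Teal 17, Red 11, Violet 11, Gold 5.
At 56 seats: Blue 11, Teal 18, Red 11, Violet 12, Gold 4.
Gold drops from 5 to 4.

Gold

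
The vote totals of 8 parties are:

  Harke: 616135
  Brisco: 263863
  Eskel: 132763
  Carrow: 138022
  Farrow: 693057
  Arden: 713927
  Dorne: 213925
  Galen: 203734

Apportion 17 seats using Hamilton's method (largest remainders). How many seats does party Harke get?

Total 2975426; standard divisor 2975426/17 ≈ 175025.059.
Standard quotas: Harke 3.5203, Brisco 1.5076, Eskel 0.7585, Carrow 0.7886, Farrow 3.9598, Arden 4.0790, Dorne 1.2223, Galen 1.1640.
Lower quotas: Harke 3, Brisco 1, Eskel 0, Carrow 0, Farrow 3, Arden 4, Dorne 1, Galen 1 (sum 13, leaving 4 seats).
Remainders in descending order: Farrow 0.9598, Carrow 0.7886, Eskel 0.7585, Harke 0.5203, Brisco 0.5076, Dorne 0.2223, Galen 0.1640, Arden 0.0790.
The surplus seats go to Farrow, Carrow, Eskel, Harke.
Harke receives 4.

4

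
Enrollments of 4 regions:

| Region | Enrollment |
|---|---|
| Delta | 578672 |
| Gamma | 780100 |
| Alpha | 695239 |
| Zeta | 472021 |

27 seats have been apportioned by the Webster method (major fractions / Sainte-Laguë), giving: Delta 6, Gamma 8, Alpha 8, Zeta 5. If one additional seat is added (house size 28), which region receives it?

Priority for the next seat is population ÷ (current seats + 0.5).
Priorities: Delta 89026.462, Gamma 91776.471, Alpha 81792.824, Zeta 85822.000.
Highest priority: Gamma.

Gamma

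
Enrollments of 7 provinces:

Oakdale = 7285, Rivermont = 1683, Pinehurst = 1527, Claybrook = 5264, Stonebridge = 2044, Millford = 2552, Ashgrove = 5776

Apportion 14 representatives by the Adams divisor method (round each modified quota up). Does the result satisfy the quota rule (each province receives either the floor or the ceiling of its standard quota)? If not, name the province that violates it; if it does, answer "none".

Standard quotas: Oakdale 3.903, Rivermont 0.902, Pinehurst 0.818, Claybrook 2.820, Stonebridge 1.095, Millford 1.367, Ashgrove 3.095.
Adams allocation: Oakdale 3, Rivermont 1, Pinehurst 1, Claybrook 3, Stonebridge 1, Millford 2, Ashgrove 3.
Every allocation lies between the lower and upper quota.

none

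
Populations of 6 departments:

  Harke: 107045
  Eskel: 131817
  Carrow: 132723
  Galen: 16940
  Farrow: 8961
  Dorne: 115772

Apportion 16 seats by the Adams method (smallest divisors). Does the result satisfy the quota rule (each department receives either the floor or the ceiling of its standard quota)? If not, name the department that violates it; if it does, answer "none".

Standard quotas: Harke 3.337, Eskel 4.109, Carrow 4.137, Galen 0.528, Farrow 0.279, Dorne 3.609.
Adams allocation: Harke 3, Eskel 4, Carrow 4, Galen 1, Farrow 1, Dorne 3.
Every allocation lies between the lower and upper quota.

none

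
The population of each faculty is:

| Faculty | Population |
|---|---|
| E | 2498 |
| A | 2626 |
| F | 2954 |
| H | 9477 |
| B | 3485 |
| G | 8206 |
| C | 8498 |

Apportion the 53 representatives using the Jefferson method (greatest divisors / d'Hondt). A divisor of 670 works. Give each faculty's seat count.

With modified divisor 670: modified quotas E 3.728, A 3.919, F 4.409, H 14.145, B 5.201, G 12.248, C 12.684.
Rounding down: E 3, A 3, F 4, H 14, B 5, G 12, C 12 (total 53).

E 3, A 3, F 4, H 14, B 5, G 12, C 12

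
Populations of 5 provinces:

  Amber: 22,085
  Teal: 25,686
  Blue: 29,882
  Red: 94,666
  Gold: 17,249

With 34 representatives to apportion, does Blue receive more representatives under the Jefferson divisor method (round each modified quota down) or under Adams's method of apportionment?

Jefferson: Amber 4, Teal 4, Blue 5, Red 18, Gold 3.
Adams: Amber 4, Teal 5, Blue 6, Red 16, Gold 3.
Blue gets 5 under Jefferson and 6 under Adams.

Adams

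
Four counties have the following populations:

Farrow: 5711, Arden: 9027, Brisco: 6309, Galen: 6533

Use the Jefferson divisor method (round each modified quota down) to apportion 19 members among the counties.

Farrow 4, Arden 6, Brisco 4, Galen 5

Standard divisor 27580/19 ≈ 1451.579; standard quotas: Farrow 3.934, Arden 6.219, Brisco 4.346, Galen 4.501.
Rounding down gives 3, 6, 4, 4 = 17 seats, so the divisor must be adjusted.
With modified divisor 1300: modified quotas Farrow 4.393, Arden 6.944, Brisco 4.853, Galen 5.025.
Rounding down: Farrow 4, Arden 6, Brisco 4, Galen 5 (total 19).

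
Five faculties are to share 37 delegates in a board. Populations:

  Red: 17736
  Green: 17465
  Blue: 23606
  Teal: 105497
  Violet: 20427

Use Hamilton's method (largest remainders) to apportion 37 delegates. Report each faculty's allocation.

Red 4, Green 3, Blue 5, Teal 21, Violet 4

Standard divisor: 184731 ÷ 37 ≈ 4992.73.
Standard quotas: Red 3.5524, Green 3.4981, Blue 4.7281, Teal 21.1301, Violet 4.0913.
Lower quotas: Red 3, Green 3, Blue 4, Teal 21, Violet 4 (sum 35, leaving 2 seats).
Remainders in descending order: Blue 0.7281, Red 0.5524, Green 0.4981, Teal 0.1301, Violet 0.0913.
The surplus seats go to Blue, Red.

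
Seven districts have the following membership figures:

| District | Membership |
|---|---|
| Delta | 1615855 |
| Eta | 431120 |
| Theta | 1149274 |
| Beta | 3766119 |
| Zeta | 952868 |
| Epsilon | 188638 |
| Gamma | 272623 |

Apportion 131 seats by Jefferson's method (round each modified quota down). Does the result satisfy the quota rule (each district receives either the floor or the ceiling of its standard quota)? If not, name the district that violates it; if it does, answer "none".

Beta

Standard quotas: Delta 25.270, Eta 6.742, Theta 17.973, Beta 58.898, Zeta 14.902, Epsilon 2.950, Gamma 4.264.
Jefferson allocation: Delta 25, Eta 6, Theta 18, Beta 60, Zeta 15, Epsilon 3, Gamma 4.
Beta has quota 58.898 (lower 58, upper 59) but receives 60 — outside the quota interval.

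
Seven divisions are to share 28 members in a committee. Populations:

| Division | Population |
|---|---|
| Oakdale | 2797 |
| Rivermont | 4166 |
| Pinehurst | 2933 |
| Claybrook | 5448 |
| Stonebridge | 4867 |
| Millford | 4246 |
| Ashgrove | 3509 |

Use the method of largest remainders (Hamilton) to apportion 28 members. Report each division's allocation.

Total 27966; standard divisor 27966/28 ≈ 998.786.
Standard quotas: Oakdale 2.8004, Rivermont 4.1711, Pinehurst 2.9366, Claybrook 5.4546, Stonebridge 4.8729, Millford 4.2512, Ashgrove 3.5133.
Lower quotas: Oakdale 2, Rivermont 4, Pinehurst 2, Claybrook 5, Stonebridge 4, Millford 4, Ashgrove 3 (sum 24, leaving 4 seats).
Remainders in descending order: Pinehurst 0.9366, Stonebridge 0.8729, Oakdale 0.8004, Ashgrove 0.5133, Claybrook 0.4546, Millford 0.2512, Rivermont 0.1711.
Largest remainders: Pinehurst, Stonebridge, Oakdale, Ashgrove receive the extra seats.

Oakdale=3, Rivermont=4, Pinehurst=3, Claybrook=5, Stonebridge=5, Millford=4, Ashgrove=4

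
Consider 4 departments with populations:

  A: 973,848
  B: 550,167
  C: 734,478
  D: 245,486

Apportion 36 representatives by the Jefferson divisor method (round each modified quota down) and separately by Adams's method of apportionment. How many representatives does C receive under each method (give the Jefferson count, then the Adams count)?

Jefferson: A 14, B 8, C 11, D 3.
Adams: A 14, B 8, C 10, D 4.
C gets 11 under Jefferson and 10 under Adams.

11 and 10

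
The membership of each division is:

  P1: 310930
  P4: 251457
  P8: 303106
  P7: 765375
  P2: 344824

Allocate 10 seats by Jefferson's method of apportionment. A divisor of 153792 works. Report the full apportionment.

With modified divisor 153792: modified quotas P1 2.022, P4 1.635, P8 1.971, P7 4.977, P2 2.242.
Rounding down: P1 2, P4 1, P8 1, P7 4, P2 2 (total 10).

P1 2; P4 1; P8 1; P7 4; P2 2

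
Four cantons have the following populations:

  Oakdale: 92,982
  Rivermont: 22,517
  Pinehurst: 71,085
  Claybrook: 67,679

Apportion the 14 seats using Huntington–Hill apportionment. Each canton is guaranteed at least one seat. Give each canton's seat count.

Oakdale: 5; Rivermont: 1; Pinehurst: 4; Claybrook: 4

With divisor 18257: modified quotas Oakdale 5.093, Rivermont 1.233, Pinehurst 3.894, Claybrook 3.707.
Geometric-mean thresholds: Oakdale √(5·6)=5.477, Rivermont √(1·2)=1.414, Pinehurst √(3·4)=3.464, Claybrook √(3·4)=3.464.
Each quota rounded against its threshold gives Oakdale 5, Rivermont 1, Pinehurst 4, Claybrook 4 (total 14).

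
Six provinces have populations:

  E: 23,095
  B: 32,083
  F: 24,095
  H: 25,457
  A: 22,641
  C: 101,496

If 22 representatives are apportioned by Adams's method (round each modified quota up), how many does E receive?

Standard divisor 228867/22 ≈ 10403.045; standard quotas: E 2.220, B 3.084, F 2.316, H 2.447, A 2.176, C 9.756.
Rounding up gives 3, 4, 3, 3, 3, 10 = 26 seats, so the divisor must be adjusted.
With modified divisor 11800: modified quotas E 1.957, B 2.719, F 2.042, H 2.157, A 1.919, C 8.601.
Rounding up: E 2, B 3, F 3, H 3, A 2, C 9 (total 22).
E receives 2.

2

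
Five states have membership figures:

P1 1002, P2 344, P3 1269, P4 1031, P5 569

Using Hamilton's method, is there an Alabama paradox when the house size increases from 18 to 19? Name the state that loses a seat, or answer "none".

At 18 seats: P1 4, P2 2, P3 5, P4 4, P5 3.
At 19 seats: P1 4, P2 1, P3 6, P4 5, P5 3.
P2 drops from 2 to 1.

P2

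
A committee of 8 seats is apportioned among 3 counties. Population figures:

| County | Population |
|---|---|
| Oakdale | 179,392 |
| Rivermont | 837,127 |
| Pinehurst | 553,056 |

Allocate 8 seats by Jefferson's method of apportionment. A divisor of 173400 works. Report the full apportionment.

Oakdale: 1; Rivermont: 4; Pinehurst: 3

With modified divisor 173400: modified quotas Oakdale 1.035, Rivermont 4.828, Pinehurst 3.189.
Rounding down: Oakdale 1, Rivermont 4, Pinehurst 3 (total 8).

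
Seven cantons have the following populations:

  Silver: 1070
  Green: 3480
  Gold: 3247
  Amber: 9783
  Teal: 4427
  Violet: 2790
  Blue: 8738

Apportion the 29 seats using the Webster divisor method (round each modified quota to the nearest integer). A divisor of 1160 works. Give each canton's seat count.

Silver 1, Green 3, Gold 3, Amber 8, Teal 4, Violet 2, Blue 8

With modified divisor 1160: modified quotas Silver 0.922, Green 3.000, Gold 2.799, Amber 8.434, Teal 3.816, Violet 2.405, Blue 7.533.
Rounding to the nearest integer: Silver 1, Green 3, Gold 3, Amber 8, Teal 4, Violet 2, Blue 8 (total 29).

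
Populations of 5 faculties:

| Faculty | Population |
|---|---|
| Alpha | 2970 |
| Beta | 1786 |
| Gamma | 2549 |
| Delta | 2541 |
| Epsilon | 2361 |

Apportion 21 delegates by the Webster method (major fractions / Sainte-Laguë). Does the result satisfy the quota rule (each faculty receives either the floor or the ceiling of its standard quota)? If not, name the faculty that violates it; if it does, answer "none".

Standard quotas: Alpha 5.109, Beta 3.072, Gamma 4.385, Delta 4.371, Epsilon 4.062.
Webster allocation: Alpha 5, Beta 3, Gamma 5, Delta 4, Epsilon 4.
Every allocation lies between the lower and upper quota.

none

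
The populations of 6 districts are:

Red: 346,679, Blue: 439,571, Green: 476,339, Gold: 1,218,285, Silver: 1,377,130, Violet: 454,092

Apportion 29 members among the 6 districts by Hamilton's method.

Total 4312096; standard divisor 4312096/29 ≈ 148692.966.
Standard quotas: Red 2.3315, Blue 2.9562, Green 3.2035, Gold 8.1933, Silver 9.2616, Violet 3.0539.
Lower quotas: Red 2, Blue 2, Green 3, Gold 8, Silver 9, Violet 3 (sum 27, leaving 2 seats).
Remainders in descending order: Blue 0.9562, Red 0.3315, Silver 0.2616, Green 0.2035, Gold 0.1933, Violet 0.0539.
The surplus seats go to Blue, Red.

Red 3, Blue 3, Green 3, Gold 8, Silver 9, Violet 3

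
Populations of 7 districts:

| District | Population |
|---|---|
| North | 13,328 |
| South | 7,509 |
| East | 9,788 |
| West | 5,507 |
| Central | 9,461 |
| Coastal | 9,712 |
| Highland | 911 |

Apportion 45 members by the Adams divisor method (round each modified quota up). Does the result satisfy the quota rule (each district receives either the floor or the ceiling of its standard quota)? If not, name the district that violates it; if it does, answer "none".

none

Standard quotas: North 10.669, South 6.011, East 7.835, West 4.408, Central 7.573, Coastal 7.774, Highland 0.729.
Adams allocation: North 10, South 6, East 8, West 5, Central 7, Coastal 8, Highland 1.
Every allocation lies between the lower and upper quota.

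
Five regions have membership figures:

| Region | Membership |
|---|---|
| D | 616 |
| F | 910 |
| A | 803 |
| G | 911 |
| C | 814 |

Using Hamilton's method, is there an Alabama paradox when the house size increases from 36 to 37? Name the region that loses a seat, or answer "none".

none

At 36 seats: D 6, F 8, A 7, G 8, C 7.
At 37 seats: D 6, F 8, A 7, G 8, C 8.
No region's allocation decreased.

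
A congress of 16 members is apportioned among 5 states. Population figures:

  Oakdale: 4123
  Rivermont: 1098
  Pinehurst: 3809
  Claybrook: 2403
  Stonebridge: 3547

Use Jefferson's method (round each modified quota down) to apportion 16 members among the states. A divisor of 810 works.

Oakdale=5, Rivermont=1, Pinehurst=4, Claybrook=2, Stonebridge=4

With modified divisor 810: modified quotas Oakdale 5.090, Rivermont 1.356, Pinehurst 4.702, Claybrook 2.967, Stonebridge 4.379.
Rounding down: Oakdale 5, Rivermont 1, Pinehurst 4, Claybrook 2, Stonebridge 4 (total 16).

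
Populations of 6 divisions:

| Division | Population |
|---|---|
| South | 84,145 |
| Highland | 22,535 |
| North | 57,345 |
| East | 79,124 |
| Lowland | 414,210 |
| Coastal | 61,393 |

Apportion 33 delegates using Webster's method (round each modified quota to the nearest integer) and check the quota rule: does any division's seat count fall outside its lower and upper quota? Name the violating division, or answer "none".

Standard quotas: South 3.863, Highland 1.035, North 2.633, East 3.633, Lowland 19.018, Coastal 2.819.
Webster allocation: South 4, Highland 1, North 3, East 4, Lowland 18, Coastal 3.
Lowland has quota 19.018 (lower 19, upper 20) but receives 18 — outside the quota interval.

Lowland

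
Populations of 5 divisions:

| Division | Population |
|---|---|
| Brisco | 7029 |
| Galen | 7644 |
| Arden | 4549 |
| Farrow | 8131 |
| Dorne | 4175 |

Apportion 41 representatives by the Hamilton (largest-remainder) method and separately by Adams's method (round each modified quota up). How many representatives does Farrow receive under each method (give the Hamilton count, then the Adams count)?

Hamilton: Brisco 9, Galen 10, Arden 6, Farrow 11, Dorne 5.
Adams: Brisco 9, Galen 10, Arden 6, Farrow 10, Dorne 6.
Farrow gets 11 under Hamilton and 10 under Adams.

11 and 10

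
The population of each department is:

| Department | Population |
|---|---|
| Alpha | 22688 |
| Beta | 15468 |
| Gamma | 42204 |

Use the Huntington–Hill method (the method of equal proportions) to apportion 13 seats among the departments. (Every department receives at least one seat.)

Alpha 4, Beta 2, Gamma 7

With divisor 6414: modified quotas Alpha 3.537, Beta 2.412, Gamma 6.580.
Geometric-mean thresholds: Alpha √(3·4)=3.464, Beta √(2·3)=2.449, Gamma √(6·7)=6.481.
Each quota rounded against its threshold gives Alpha 4, Beta 2, Gamma 7 (total 13).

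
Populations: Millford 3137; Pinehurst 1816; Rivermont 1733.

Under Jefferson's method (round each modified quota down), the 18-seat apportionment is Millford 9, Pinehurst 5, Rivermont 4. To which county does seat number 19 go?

Priority for the next seat is population ÷ (current seats + 1).
Priorities: Millford 313.700, Pinehurst 302.667, Rivermont 346.600.
Highest priority: Rivermont.

Rivermont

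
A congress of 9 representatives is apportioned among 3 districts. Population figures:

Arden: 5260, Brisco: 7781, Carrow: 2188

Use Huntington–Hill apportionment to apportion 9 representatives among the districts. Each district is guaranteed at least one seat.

With divisor 1644: modified quotas Arden 3.200, Brisco 4.733, Carrow 1.331.
Geometric-mean thresholds: Arden √(3·4)=3.464, Brisco √(4·5)=4.472, Carrow √(1·2)=1.414.
Each quota rounded against its threshold gives Arden 3, Brisco 5, Carrow 1 (total 9).

Arden: 3, Brisco: 5, Carrow: 1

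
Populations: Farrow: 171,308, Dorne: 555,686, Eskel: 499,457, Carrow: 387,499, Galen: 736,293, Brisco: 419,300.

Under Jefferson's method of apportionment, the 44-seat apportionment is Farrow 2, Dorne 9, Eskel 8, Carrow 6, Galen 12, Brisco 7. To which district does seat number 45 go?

Farrow

Priority for the next seat is population ÷ (current seats + 1).
Priorities: Farrow 57102.667, Dorne 55568.600, Eskel 55495.222, Carrow 55357.000, Galen 56637.923, Brisco 52412.500.
Highest priority: Farrow.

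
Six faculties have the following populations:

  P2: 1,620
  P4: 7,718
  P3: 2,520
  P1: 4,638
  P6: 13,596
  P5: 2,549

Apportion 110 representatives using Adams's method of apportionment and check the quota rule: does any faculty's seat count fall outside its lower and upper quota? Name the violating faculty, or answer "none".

P4

Standard quotas: P2 5.459, P4 26.010, P3 8.492, P1 15.630, P6 45.818, P5 8.590.
Adams allocation: P2 6, P4 25, P3 9, P1 16, P6 45, P5 9.
P4 has quota 26.010 (lower 26, upper 27) but receives 25 — outside the quota interval.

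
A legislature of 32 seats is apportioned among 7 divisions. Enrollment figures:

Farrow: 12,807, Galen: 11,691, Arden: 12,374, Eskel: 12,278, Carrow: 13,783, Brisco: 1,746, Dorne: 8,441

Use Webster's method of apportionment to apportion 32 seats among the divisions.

Farrow 6, Galen 5, Arden 5, Eskel 5, Carrow 6, Brisco 1, Dorne 4

Standard divisor 73120/32 ≈ 2285; standard quotas: Farrow 5.605, Galen 5.116, Arden 5.415, Eskel 5.373, Carrow 6.032, Brisco 0.764, Dorne 3.694.
Rounding to the nearest integer gives Farrow 6, Galen 5, Arden 5, Eskel 5, Carrow 6, Brisco 1, Dorne 4 — total 32, matching the house size, so no adjustment is needed.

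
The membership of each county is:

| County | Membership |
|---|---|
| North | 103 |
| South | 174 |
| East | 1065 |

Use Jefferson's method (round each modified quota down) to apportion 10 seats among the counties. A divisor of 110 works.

North: 0; South: 1; East: 9

With modified divisor 110: modified quotas North 0.936, South 1.582, East 9.682.
Rounding down: North 0, South 1, East 9 (total 10).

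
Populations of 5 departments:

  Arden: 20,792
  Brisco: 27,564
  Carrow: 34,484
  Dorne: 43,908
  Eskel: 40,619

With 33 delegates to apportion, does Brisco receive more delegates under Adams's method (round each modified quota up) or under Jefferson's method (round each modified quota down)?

Adams: Arden 4, Brisco 6, Carrow 7, Dorne 8, Eskel 8.
Jefferson: Arden 4, Brisco 5, Carrow 7, Dorne 9, Eskel 8.
Brisco gets 6 under Adams and 5 under Jefferson.

Adams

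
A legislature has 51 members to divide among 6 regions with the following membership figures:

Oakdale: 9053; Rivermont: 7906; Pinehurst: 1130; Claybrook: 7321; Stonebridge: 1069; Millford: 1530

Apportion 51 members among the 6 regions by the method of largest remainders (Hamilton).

Oakdale=17, Rivermont=14, Pinehurst=2, Claybrook=13, Stonebridge=2, Millford=3

Total 28009; standard divisor 28009/51 ≈ 549.196.
Standard quotas: Oakdale 16.4841, Rivermont 14.3956, Pinehurst 2.0576, Claybrook 13.3304, Stonebridge 1.9465, Millford 2.7859.
Lower quotas: Oakdale 16, Rivermont 14, Pinehurst 2, Claybrook 13, Stonebridge 1, Millford 2 (sum 48, leaving 3 seats).
Remainders in descending order: Stonebridge 0.9465, Millford 0.7859, Oakdale 0.4841, Rivermont 0.3956, Claybrook 0.3304, Pinehurst 0.0576.
Largest remainders: Stonebridge, Millford, Oakdale receive the extra seats.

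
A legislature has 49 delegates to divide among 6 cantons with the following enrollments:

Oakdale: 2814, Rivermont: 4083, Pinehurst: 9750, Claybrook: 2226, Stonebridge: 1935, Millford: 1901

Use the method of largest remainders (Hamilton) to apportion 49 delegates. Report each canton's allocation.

Standard divisor: 22709 ÷ 49 ≈ 463.449.
Standard quotas: Oakdale 6.0719, Rivermont 8.8100, Pinehurst 21.0379, Claybrook 4.8031, Stonebridge 4.1752, Millford 4.1019.
Lower quotas: Oakdale 6, Rivermont 8, Pinehurst 21, Claybrook 4, Stonebridge 4, Millford 4 (sum 47, leaving 2 seats).
Remainders in descending order: Rivermont 0.8100, Claybrook 0.8031, Stonebridge 0.1752, Millford 0.1019, Oakdale 0.0719, Pinehurst 0.0379.
Largest remainders: Rivermont, Claybrook receive the extra seats.

Oakdale 6, Rivermont 9, Pinehurst 21, Claybrook 5, Stonebridge 4, Millford 4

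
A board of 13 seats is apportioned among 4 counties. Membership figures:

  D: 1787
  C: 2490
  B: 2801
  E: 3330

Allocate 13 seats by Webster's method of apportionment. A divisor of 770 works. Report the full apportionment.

With modified divisor 770: modified quotas D 2.321, C 3.234, B 3.638, E 4.325.
Rounding to the nearest integer: D 2, C 3, B 4, E 4 (total 13).

D: 2, C: 3, B: 4, E: 4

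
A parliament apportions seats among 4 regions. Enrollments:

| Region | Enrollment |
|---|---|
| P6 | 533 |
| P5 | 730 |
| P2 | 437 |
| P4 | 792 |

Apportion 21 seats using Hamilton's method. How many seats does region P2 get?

4

Total 2492; standard divisor 2492/21 ≈ 118.667.
Standard quotas: P6 4.492, P5 6.152, P2 3.683, P4 6.674.
Lower quotas: P6 4, P5 6, P2 3, P4 6 (sum 19, leaving 2 seats).
Remainders in descending order: P2 0.683, P4 0.674, P6 0.492, P5 0.152.
The surplus seats go to P2, P4.
P2 receives 4.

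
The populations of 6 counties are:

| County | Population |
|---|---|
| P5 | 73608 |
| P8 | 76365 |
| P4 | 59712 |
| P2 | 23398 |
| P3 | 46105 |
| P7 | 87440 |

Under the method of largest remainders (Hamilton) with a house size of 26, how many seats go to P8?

Total 366628; standard divisor 366628/26 ≈ 14101.077.
Standard quotas: P5 5.2200, P8 5.4155, P4 4.2346, P2 1.6593, P3 3.2696, P7 6.2009.
Lower quotas: P5 5, P8 5, P4 4, P2 1, P3 3, P7 6 (sum 24, leaving 2 seats).
Remainders in descending order: P2 0.6593, P8 0.4155, P3 0.2696, P4 0.2346, P5 0.2200, P7 0.2009.
Largest remainders: P2, P8 receive the extra seats.
P8 receives 6.

6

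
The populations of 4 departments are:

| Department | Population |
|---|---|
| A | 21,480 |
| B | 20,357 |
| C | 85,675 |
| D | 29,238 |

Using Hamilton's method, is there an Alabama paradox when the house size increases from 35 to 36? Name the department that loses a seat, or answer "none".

B

At 35 seats: A 5, B 5, C 19, D 6.
At 36 seats: A 5, B 4, C 20, D 7.
B drops from 5 to 4.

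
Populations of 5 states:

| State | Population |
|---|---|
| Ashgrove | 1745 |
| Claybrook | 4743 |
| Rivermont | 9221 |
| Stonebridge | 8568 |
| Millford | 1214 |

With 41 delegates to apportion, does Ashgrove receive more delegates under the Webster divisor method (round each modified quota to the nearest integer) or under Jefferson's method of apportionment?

Webster

Webster: Ashgrove 3, Claybrook 7, Rivermont 15, Stonebridge 14, Millford 2.
Jefferson: Ashgrove 2, Claybrook 8, Rivermont 15, Stonebridge 14, Millford 2.
Ashgrove gets 3 under Webster and 2 under Jefferson.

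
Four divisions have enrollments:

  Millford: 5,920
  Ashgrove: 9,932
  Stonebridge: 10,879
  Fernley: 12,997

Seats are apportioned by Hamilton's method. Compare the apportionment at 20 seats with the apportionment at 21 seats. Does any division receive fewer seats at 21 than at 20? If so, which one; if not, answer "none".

At 20 seats: Millford 3, Ashgrove 5, Stonebridge 5, Fernley 7.
At 21 seats: Millford 3, Ashgrove 5, Stonebridge 6, Fernley 7.
No division's allocation decreased.

none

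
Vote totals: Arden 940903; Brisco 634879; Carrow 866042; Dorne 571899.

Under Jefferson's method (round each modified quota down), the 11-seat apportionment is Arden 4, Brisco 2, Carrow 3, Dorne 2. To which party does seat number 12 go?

Carrow

Priority for the next seat is population ÷ (current seats + 1).
Priorities: Arden 188180.600, Brisco 211626.333, Carrow 216510.500, Dorne 190633.000.
Highest priority: Carrow.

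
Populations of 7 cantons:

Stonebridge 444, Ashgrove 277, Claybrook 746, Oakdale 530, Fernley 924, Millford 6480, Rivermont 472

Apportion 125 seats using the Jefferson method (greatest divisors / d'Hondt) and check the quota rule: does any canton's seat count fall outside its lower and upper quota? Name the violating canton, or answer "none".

Millford

Standard quotas: Stonebridge 5.621, Ashgrove 3.507, Claybrook 9.445, Oakdale 6.710, Fernley 11.699, Millford 82.042, Rivermont 5.976.
Jefferson allocation: Stonebridge 5, Ashgrove 3, Claybrook 9, Oakdale 6, Fernley 12, Millford 84, Rivermont 6.
Millford has quota 82.042 (lower 82, upper 83) but receives 84 — outside the quota interval.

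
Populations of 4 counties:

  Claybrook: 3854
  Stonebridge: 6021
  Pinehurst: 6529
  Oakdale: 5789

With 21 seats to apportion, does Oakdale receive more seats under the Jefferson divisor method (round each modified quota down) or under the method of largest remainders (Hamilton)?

Jefferson

Jefferson: Claybrook 3, Stonebridge 6, Pinehurst 6, Oakdale 6.
Hamilton: Claybrook 4, Stonebridge 6, Pinehurst 6, Oakdale 5.
Oakdale gets 6 under Jefferson and 5 under Hamilton.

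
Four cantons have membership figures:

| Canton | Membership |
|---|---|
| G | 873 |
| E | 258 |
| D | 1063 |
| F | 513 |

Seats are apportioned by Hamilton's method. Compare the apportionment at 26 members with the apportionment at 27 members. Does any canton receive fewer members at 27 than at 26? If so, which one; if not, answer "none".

At 26 seats: G 8, E 3, D 10, F 5.
At 27 seats: G 9, E 2, D 11, F 5.
E drops from 3 to 2.

E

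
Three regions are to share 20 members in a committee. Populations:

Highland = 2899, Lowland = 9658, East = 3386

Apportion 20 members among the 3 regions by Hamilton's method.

The standard divisor is 15943/20 ≈ 797.15.
Standard quotas: Highland 3.6367, Lowland 12.1157, East 4.2476.
Lower quotas: Highland 3, Lowland 12, East 4 (sum 19, leaving 1 seat).
Remainders in descending order: Highland 0.6367, East 0.2476, Lowland 0.1157.
Largest remainder: Highland receives the extra seat.

Highland: 4, Lowland: 12, East: 4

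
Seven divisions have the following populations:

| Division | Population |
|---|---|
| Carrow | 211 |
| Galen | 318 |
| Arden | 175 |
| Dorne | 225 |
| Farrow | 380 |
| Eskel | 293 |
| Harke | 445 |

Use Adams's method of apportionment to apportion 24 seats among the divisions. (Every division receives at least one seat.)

Standard divisor 2047/24 ≈ 85.292; standard quotas: Carrow 2.474, Galen 3.728, Arden 2.052, Dorne 2.638, Farrow 4.455, Eskel 3.435, Harke 5.217.
Rounding up gives 3, 4, 3, 3, 5, 4, 6 = 28 seats, so the divisor must be adjusted.
With modified divisor 100: modified quotas Carrow 2.110, Galen 3.180, Arden 1.750, Dorne 2.250, Farrow 3.800, Eskel 2.930, Harke 4.450.
Rounding up: Carrow 3, Galen 4, Arden 2, Dorne 3, Farrow 4, Eskel 3, Harke 5 (total 24).

Carrow 3, Galen 4, Arden 2, Dorne 3, Farrow 4, Eskel 3, Harke 5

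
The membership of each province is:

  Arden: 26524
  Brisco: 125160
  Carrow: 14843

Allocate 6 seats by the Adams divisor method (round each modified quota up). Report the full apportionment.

Standard divisor 166527/6 ≈ 27754.5; standard quotas: Arden 0.956, Brisco 4.510, Carrow 0.535.
Rounding up gives 1, 5, 1 = 7 seats, so the divisor must be adjusted.
With modified divisor 36500: modified quotas Arden 0.727, Brisco 3.429, Carrow 0.407.
Rounding up: Arden 1, Brisco 4, Carrow 1 (total 6).

Arden: 1, Brisco: 4, Carrow: 1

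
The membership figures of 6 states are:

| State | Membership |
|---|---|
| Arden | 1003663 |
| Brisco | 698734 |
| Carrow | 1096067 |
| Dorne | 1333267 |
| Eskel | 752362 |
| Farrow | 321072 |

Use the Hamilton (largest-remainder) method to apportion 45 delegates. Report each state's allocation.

Arden=9, Brisco=6, Carrow=9, Dorne=12, Eskel=6, Farrow=3

Total 5205165; standard divisor 5205165/45 ≈ 115670.333.
Standard quotas: Arden 8.6769, Brisco 6.0407, Carrow 9.4758, Dorne 11.5264, Eskel 6.5044, Farrow 2.7758.
Lower quotas: Arden 8, Brisco 6, Carrow 9, Dorne 11, Eskel 6, Farrow 2 (sum 42, leaving 3 seats).
Remainders in descending order: Farrow 0.7758, Arden 0.6769, Dorne 0.5264, Eskel 0.5044, Carrow 0.4758, Brisco 0.0407.
Largest remainders: Farrow, Arden, Dorne receive the extra seats.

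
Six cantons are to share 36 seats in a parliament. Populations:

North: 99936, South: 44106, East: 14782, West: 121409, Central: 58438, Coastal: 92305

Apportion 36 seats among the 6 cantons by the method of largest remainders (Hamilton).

Standard divisor: 430976 ÷ 36 ≈ 11971.556.
Standard quotas: North 8.3478, South 3.6842, East 1.2348, West 10.1415, Central 4.8814, Coastal 7.7104.
Lower quotas: North 8, South 3, East 1, West 10, Central 4, Coastal 7 (sum 33, leaving 3 seats).
Remainders in descending order: Central 0.8814, Coastal 0.7104, South 0.6842, North 0.3478, East 0.2348, West 0.1415.
The surplus seats go to Central, Coastal, South.

North 8, South 4, East 1, West 10, Central 5, Coastal 8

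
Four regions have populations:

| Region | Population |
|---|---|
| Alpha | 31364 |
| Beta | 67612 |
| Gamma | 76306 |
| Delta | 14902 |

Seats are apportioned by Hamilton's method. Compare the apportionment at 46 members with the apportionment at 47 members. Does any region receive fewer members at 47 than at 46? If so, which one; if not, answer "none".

Delta

At 46 seats: Alpha 8, Beta 16, Gamma 18, Delta 4.
At 47 seats: Alpha 8, Beta 17, Gamma 19, Delta 3.
Delta drops from 4 to 3.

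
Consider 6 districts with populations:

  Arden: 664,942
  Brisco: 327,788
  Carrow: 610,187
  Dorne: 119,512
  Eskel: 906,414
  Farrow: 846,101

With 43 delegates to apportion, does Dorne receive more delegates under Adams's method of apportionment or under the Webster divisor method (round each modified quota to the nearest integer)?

Adams

Adams: Arden 8, Brisco 4, Carrow 8, Dorne 2, Eskel 11, Farrow 10.
Webster: Arden 8, Brisco 4, Carrow 8, Dorne 1, Eskel 11, Farrow 11.
Dorne gets 2 under Adams and 1 under Webster.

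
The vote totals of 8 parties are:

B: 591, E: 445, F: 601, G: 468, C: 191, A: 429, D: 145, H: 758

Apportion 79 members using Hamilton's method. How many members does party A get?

The standard divisor is 3628/79 ≈ 45.924.
Standard quotas: B 12.869, E 9.690, F 13.087, G 10.191, C 4.159, A 9.342, D 3.157, H 16.506.
Lower quotas: B 12, E 9, F 13, G 10, C 4, A 9, D 3, H 16 (sum 76, leaving 3 seats).
Remainders in descending order: B 0.869, E 0.690, H 0.506, A 0.342, G 0.191, C 0.159, D 0.157, F 0.087.
The surplus seats go to B, E, H.
A receives 9.

9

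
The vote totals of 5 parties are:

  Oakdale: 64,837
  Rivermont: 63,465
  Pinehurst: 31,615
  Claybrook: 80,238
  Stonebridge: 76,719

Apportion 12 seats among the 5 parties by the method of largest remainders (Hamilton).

Standard divisor: 316874 ÷ 12 ≈ 26406.167.
Standard quotas: Oakdale 2.4554, Rivermont 2.4034, Pinehurst 1.1973, Claybrook 3.0386, Stonebridge 2.9053.
Lower quotas: Oakdale 2, Rivermont 2, Pinehurst 1, Claybrook 3, Stonebridge 2 (sum 10, leaving 2 seats).
Remainders in descending order: Stonebridge 0.9053, Oakdale 0.4554, Rivermont 0.4034, Pinehurst 0.1973, Claybrook 0.0386.
Largest remainders: Stonebridge, Oakdale receive the extra seats.

Oakdale 3; Rivermont 2; Pinehurst 1; Claybrook 3; Stonebridge 3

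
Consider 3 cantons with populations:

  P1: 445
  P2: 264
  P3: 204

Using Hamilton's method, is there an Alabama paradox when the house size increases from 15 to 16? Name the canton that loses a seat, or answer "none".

P3

At 15 seats: P1 7, P2 4, P3 4.
At 16 seats: P1 8, P2 5, P3 3.
P3 drops from 4 to 3.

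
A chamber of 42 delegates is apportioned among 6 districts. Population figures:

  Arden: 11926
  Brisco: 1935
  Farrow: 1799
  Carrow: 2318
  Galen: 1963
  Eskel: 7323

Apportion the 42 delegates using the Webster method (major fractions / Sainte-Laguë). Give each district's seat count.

Standard divisor 27264/42 ≈ 649.143; standard quotas: Arden 18.372, Brisco 2.981, Farrow 2.771, Carrow 3.571, Galen 3.024, Eskel 11.281.
Rounding to the nearest integer gives Arden 18, Brisco 3, Farrow 3, Carrow 4, Galen 3, Eskel 11 — total 42, matching the house size, so no adjustment is needed.

Arden 18, Brisco 3, Farrow 3, Carrow 4, Galen 3, Eskel 11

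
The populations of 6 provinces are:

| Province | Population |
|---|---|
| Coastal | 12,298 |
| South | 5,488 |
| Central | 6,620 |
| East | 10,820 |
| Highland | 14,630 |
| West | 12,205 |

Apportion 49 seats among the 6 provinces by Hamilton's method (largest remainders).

The standard divisor is 62061/49 ≈ 1266.551.
Standard quotas: Coastal 9.7098, South 4.3330, Central 5.2268, East 8.5429, Highland 11.5511, West 9.6364.
Lower quotas: Coastal 9, South 4, Central 5, East 8, Highland 11, West 9 (sum 46, leaving 3 seats).
Remainders in descending order: Coastal 0.7098, West 0.6364, Highland 0.5511, East 0.5429, South 0.3330, Central 0.2268.
Largest remainders: Coastal, West, Highland receive the extra seats.

Coastal 10, South 4, Central 5, East 8, Highland 12, West 10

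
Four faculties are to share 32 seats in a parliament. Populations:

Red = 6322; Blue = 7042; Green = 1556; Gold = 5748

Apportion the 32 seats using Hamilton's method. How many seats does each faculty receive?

Red 10; Blue 11; Green 2; Gold 9

Total 20668; standard divisor 20668/32 ≈ 645.875.
Standard quotas: Red 9.7883, Blue 10.9030, Green 2.4091, Gold 8.8996.
Lower quotas: Red 9, Blue 10, Green 2, Gold 8 (sum 29, leaving 3 seats).
Remainders in descending order: Blue 0.9030, Gold 0.8996, Red 0.7883, Green 0.4091.
Largest remainders: Blue, Gold, Red receive the extra seats.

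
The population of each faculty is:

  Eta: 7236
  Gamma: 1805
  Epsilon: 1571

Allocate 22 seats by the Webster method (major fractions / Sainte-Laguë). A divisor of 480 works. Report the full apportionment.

Eta=15, Gamma=4, Epsilon=3

With modified divisor 480: modified quotas Eta 15.075, Gamma 3.760, Epsilon 3.273.
Rounding to the nearest integer: Eta 15, Gamma 4, Epsilon 3 (total 22).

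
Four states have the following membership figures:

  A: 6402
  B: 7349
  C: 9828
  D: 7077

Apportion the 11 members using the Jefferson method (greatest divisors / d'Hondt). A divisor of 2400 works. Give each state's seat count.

With modified divisor 2400: modified quotas A 2.667, B 3.062, C 4.095, D 2.949.
Rounding down: A 2, B 3, C 4, D 2 (total 11).

A: 2, B: 3, C: 4, D: 2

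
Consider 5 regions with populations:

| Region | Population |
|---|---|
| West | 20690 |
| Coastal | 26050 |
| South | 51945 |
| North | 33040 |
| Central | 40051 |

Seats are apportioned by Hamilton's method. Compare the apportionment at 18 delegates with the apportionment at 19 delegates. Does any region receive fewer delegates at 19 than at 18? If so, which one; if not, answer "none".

none

At 18 seats: West 2, Coastal 3, South 5, North 4, Central 4.
At 19 seats: West 2, Coastal 3, South 6, North 4, Central 4.
No region's allocation decreased.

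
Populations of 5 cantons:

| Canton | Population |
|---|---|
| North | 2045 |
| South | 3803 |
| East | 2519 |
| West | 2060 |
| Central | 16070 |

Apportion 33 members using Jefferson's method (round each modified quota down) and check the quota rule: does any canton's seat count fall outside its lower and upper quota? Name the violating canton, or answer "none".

none

Standard quotas: North 2.547, South 4.736, East 3.137, West 2.566, Central 20.014.
Jefferson allocation: North 2, South 5, East 3, West 2, Central 21.
Every allocation lies between the lower and upper quota.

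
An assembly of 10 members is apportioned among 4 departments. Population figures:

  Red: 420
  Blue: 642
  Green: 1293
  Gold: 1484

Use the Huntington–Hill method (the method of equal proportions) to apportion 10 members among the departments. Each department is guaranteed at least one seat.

With divisor 401: modified quotas Red 1.047, Blue 1.601, Green 3.224, Gold 3.701.
Geometric-mean thresholds: Red √(1·2)=1.414, Blue √(1·2)=1.414, Green √(3·4)=3.464, Gold √(3·4)=3.464.
Each quota rounded against its threshold gives Red 1, Blue 2, Green 3, Gold 4 (total 10).

Red 1, Blue 2, Green 3, Gold 4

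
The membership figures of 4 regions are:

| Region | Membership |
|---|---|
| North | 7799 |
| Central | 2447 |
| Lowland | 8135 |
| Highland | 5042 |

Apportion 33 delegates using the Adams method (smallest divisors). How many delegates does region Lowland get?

11

Standard divisor 23423/33 ≈ 709.788; standard quotas: North 10.988, Central 3.448, Lowland 11.461, Highland 7.104.
Rounding up gives 11, 4, 12, 8 = 35 seats, so the divisor must be adjusted.
With modified divisor 760: modified quotas North 10.262, Central 3.220, Lowland 10.704, Highland 6.634.
Rounding up: North 11, Central 4, Lowland 11, Highland 7 (total 33).
Lowland receives 11.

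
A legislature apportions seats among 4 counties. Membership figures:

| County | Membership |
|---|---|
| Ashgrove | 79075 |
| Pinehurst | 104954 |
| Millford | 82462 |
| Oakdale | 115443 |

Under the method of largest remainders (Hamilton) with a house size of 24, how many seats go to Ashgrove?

Standard divisor: 381934 ÷ 24 ≈ 15913.917.
Standard quotas: Ashgrove 4.9689, Pinehurst 6.5951, Millford 5.1818, Oakdale 7.2542.
Lower quotas: Ashgrove 4, Pinehurst 6, Millford 5, Oakdale 7 (sum 22, leaving 2 seats).
Remainders in descending order: Ashgrove 0.9689, Pinehurst 0.5951, Oakdale 0.2542, Millford 0.1818.
Largest remainders: Ashgrove, Pinehurst receive the extra seats.
Ashgrove receives 5.

5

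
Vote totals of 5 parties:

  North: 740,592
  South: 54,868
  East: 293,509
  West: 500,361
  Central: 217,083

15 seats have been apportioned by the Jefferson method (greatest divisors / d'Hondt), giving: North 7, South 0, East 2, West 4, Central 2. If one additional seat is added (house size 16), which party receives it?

Priority for the next seat is population ÷ (current seats + 1).
Priorities: North 92574.000, South 54868.000, East 97836.333, West 100072.200, Central 72361.000.
Highest priority: West.

West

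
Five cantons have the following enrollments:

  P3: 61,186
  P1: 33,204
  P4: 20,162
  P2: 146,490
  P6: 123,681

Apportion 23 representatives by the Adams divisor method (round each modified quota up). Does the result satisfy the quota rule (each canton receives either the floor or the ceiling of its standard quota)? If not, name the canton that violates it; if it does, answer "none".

Standard quotas: P3 3.658, P1 1.985, P4 1.205, P2 8.758, P6 7.394.
Adams allocation: P3 4, P1 2, P4 2, P2 8, P6 7.
Every allocation lies between the lower and upper quota.

none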